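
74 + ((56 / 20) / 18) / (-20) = 66593 / 900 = 73.99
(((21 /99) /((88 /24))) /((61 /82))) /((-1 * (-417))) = 574 /3077877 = 0.00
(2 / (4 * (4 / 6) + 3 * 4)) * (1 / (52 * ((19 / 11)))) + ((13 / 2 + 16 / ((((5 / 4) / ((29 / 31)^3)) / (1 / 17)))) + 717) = 3623266243661 / 5003696360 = 724.12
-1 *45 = -45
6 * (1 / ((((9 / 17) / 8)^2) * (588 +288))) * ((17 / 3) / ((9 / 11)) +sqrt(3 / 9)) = 9248 * sqrt(3) / 17739 +1729376 / 159651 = 11.74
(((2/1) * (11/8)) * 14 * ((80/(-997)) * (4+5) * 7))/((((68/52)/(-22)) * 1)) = 55495440/16949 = 3274.26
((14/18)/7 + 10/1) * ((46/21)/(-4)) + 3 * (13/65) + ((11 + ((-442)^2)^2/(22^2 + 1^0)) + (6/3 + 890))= 2061046515053/26190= 78695934.14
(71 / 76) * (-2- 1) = -213 / 76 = -2.80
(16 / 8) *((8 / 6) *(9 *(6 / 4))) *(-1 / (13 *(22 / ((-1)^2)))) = -18 / 143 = -0.13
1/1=1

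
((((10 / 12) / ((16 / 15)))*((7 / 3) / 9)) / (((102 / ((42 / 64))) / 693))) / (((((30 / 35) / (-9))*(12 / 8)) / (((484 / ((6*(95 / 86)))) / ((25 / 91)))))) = -12504895403 / 7441920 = -1680.33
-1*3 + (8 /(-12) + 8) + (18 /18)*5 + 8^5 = 98332 /3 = 32777.33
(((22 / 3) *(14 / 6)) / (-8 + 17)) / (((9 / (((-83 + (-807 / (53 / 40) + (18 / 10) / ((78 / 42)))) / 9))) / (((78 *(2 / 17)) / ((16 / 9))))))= -91660646 / 1094715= -83.73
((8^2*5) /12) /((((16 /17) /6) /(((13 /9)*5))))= 11050 /9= 1227.78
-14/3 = -4.67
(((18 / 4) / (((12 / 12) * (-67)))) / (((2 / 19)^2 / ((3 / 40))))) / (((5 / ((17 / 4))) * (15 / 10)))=-55233 / 214400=-0.26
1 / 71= 0.01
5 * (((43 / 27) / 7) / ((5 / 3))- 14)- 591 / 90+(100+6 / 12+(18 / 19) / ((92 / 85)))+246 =74744231 / 275310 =271.49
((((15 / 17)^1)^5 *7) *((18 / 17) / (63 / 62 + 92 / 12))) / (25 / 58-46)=-68813955000 / 6868659047347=-0.01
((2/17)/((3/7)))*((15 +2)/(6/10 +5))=5/6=0.83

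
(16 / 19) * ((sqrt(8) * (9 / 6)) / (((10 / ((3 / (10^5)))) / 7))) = 63 * sqrt(2) / 1187500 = 0.00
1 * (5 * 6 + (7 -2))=35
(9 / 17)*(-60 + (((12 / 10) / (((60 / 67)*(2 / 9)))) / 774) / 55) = -255419397 / 8041000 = -31.76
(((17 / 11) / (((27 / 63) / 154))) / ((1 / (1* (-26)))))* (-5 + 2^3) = -43316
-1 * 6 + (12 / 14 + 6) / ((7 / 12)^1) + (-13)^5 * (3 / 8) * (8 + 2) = -272899227 / 196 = -1392342.99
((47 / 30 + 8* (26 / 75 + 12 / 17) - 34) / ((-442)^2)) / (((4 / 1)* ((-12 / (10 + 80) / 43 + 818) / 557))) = -1466591583 / 70091414332160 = -0.00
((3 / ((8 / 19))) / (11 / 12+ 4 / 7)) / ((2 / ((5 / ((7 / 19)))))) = 3249 / 100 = 32.49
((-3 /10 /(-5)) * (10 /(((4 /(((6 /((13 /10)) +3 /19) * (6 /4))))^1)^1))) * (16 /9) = 2358 /1235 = 1.91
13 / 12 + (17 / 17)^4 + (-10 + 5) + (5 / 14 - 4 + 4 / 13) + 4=-2459 / 1092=-2.25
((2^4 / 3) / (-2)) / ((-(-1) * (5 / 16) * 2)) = -64 / 15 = -4.27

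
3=3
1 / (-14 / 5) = -5 / 14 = -0.36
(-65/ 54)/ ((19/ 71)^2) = -327665/ 19494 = -16.81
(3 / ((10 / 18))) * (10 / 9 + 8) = 246 / 5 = 49.20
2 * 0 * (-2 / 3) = 0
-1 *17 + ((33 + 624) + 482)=1122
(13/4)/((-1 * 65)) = -1/20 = -0.05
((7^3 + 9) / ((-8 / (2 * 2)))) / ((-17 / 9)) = 1584 / 17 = 93.18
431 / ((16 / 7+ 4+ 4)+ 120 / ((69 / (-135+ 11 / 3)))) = -208173 / 105352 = -1.98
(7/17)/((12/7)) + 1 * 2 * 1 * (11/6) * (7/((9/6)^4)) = 87745/16524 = 5.31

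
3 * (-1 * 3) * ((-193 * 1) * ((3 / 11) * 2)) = 10422 / 11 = 947.45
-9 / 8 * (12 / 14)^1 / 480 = -9 / 4480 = -0.00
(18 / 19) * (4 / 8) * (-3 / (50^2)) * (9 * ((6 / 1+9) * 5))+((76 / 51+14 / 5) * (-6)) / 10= -95537 / 32300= -2.96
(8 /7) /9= 8 /63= 0.13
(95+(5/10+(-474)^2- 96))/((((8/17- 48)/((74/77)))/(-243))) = 9811707471/8888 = 1103927.48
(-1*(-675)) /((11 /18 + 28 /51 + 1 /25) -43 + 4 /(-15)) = -5163750 /321809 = -16.05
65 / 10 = 6.50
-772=-772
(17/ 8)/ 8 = 17/ 64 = 0.27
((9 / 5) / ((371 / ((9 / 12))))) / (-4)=-27 / 29680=-0.00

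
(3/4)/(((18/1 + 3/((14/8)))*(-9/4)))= -7/414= -0.02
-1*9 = -9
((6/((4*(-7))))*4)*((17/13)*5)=-510/91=-5.60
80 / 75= 16 / 15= 1.07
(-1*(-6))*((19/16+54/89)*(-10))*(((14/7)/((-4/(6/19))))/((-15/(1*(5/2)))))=-38325/13528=-2.83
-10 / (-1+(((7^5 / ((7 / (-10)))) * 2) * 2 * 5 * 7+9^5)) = 5 / 1651176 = 0.00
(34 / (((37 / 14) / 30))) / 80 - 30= -1863 / 74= -25.18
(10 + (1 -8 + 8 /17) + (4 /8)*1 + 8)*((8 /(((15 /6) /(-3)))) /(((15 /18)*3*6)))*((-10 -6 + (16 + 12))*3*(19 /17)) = -2227104 /7225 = -308.25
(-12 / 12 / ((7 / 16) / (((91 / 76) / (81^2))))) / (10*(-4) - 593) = 52 / 78909147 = 0.00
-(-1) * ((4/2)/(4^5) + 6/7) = 3079/3584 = 0.86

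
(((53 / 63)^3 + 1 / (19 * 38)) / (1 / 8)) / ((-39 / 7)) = -430956964 / 502915959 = -0.86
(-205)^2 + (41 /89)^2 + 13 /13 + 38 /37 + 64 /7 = 86239277307 /2051539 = 42036.38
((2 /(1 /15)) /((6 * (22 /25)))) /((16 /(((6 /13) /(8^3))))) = 375 /1171456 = 0.00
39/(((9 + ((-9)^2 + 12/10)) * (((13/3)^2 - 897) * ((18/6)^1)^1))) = -15/92416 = -0.00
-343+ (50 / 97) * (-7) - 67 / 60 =-347.72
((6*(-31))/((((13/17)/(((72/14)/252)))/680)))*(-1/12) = 179180/637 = 281.29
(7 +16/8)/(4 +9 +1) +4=65/14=4.64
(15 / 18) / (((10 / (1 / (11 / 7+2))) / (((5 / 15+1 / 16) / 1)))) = 133 / 14400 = 0.01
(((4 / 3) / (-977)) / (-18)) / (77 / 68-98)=-136 / 173758473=-0.00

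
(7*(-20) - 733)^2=762129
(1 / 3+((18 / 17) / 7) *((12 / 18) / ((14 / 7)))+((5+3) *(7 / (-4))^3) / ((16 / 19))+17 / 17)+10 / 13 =-28966421 / 594048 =-48.76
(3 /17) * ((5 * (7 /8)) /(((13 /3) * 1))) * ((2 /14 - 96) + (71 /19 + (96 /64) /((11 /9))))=-11967885 /739024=-16.19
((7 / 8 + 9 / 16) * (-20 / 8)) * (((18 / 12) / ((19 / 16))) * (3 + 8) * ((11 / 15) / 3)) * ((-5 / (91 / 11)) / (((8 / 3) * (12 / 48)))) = 153065 / 13832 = 11.07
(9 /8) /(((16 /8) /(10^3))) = 1125 /2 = 562.50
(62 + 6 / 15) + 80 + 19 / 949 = 675783 / 4745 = 142.42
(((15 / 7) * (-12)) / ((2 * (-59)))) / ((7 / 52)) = 4680 / 2891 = 1.62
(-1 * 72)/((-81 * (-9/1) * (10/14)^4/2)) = -38416/50625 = -0.76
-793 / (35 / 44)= -34892 / 35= -996.91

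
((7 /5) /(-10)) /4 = -7 /200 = -0.04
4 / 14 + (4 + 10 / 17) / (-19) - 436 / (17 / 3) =-173864 / 2261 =-76.90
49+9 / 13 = 646 / 13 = 49.69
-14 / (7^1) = -2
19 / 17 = 1.12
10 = 10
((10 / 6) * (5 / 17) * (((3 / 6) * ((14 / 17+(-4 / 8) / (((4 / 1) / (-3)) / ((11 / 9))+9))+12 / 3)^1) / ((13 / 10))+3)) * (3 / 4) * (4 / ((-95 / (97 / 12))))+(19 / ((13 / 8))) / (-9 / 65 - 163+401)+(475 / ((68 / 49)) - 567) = -519131803592653 / 2304426551544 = -225.28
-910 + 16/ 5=-4534/ 5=-906.80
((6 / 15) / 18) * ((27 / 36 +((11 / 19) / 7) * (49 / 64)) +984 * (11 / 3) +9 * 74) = 5198173 / 54720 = 95.00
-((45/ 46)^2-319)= 318.04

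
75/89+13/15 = 2282/1335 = 1.71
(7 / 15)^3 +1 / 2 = 4061 / 6750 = 0.60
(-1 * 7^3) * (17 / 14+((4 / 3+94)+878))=-334269.83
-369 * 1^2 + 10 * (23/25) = -1799/5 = -359.80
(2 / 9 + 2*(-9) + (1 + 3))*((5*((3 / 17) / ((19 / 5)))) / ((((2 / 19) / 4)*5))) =-1240 / 51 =-24.31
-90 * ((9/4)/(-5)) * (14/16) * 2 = 567/8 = 70.88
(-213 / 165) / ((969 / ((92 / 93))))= -6532 / 4956435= -0.00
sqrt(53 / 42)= sqrt(2226) / 42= 1.12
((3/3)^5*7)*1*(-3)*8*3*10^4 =-5040000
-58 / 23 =-2.52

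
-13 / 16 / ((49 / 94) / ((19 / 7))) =-11609 / 2744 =-4.23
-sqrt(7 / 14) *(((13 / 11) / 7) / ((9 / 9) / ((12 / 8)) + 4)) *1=-39 *sqrt(2) / 2156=-0.03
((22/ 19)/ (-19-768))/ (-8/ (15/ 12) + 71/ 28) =3080/ 8089573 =0.00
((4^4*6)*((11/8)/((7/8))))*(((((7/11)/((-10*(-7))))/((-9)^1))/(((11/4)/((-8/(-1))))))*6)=-16384/385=-42.56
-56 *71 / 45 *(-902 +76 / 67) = 79596.49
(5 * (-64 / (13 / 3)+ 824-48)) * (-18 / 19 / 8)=-111330 / 247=-450.73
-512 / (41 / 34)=-17408 / 41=-424.59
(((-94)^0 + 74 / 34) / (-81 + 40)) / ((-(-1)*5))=-54 / 3485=-0.02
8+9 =17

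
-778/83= -9.37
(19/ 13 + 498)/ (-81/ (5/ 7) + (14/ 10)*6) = -6493/ 1365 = -4.76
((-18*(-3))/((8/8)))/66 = 9/11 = 0.82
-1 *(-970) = 970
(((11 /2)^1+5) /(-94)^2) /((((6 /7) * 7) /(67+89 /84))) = 5717 /424128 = 0.01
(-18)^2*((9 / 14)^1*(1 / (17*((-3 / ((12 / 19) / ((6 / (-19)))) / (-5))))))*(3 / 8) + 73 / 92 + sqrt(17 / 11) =-13.28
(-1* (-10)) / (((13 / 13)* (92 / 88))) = 220 / 23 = 9.57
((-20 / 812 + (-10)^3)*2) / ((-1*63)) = 31.75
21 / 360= 7 / 120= 0.06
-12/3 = -4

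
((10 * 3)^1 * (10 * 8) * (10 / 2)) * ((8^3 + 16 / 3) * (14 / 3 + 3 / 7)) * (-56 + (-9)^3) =-521440960000 / 21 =-24830521904.76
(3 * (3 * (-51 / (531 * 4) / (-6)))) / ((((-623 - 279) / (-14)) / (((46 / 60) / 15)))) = 2737 / 95792400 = 0.00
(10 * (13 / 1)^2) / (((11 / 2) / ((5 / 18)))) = 8450 / 99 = 85.35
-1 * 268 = -268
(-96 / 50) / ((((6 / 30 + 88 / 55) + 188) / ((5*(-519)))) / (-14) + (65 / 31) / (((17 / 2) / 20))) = -183800736 / 472790123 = -0.39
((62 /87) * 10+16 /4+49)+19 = 6884 /87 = 79.13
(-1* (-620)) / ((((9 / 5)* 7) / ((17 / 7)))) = 52700 / 441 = 119.50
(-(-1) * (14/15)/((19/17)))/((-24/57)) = -119/60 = -1.98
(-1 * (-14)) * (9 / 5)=126 / 5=25.20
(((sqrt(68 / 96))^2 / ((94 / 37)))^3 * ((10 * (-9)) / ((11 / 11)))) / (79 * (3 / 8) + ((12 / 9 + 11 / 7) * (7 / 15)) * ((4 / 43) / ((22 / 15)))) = -588549616985 / 8964433309952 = -0.07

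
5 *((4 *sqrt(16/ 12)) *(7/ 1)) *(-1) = -280 *sqrt(3)/ 3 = -161.66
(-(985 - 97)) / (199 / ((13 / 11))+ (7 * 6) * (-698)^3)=11544 / 185677339843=0.00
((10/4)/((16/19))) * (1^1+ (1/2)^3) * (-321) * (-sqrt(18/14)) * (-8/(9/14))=-91485 * sqrt(7)/16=-15127.91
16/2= 8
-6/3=-2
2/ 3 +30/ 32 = 77/ 48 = 1.60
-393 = -393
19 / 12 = 1.58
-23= -23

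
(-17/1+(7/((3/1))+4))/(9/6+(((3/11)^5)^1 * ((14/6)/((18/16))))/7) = -10307264/1449891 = -7.11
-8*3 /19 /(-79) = 24 /1501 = 0.02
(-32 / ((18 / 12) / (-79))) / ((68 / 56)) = 70784 / 51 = 1387.92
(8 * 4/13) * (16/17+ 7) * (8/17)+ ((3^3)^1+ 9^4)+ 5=24804461/3757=6602.20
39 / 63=0.62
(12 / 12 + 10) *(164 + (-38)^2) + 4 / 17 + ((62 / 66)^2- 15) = 327200942 / 18513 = 17674.12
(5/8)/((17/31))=155/136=1.14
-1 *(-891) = 891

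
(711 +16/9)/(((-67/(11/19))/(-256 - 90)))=24415490/11457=2131.05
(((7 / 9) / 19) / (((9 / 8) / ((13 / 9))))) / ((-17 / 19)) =-728 / 12393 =-0.06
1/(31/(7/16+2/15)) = 137/7440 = 0.02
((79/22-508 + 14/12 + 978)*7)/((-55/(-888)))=32462024/605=53656.24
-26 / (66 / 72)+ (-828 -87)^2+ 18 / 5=46046013 / 55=837200.24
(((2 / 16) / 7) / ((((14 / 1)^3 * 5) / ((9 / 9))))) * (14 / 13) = 1 / 713440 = 0.00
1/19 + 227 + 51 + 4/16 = 21151/76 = 278.30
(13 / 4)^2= 10.56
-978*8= -7824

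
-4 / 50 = -2 / 25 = -0.08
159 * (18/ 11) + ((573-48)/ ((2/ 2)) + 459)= 13686/ 11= 1244.18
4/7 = 0.57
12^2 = 144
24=24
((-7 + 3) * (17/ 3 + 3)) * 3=-104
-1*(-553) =553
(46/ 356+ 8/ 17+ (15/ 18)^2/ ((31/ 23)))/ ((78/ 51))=1882745/ 2582424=0.73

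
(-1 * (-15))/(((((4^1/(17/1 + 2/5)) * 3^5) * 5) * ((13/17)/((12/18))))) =493/10530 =0.05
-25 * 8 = -200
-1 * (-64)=64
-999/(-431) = 999/431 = 2.32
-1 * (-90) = 90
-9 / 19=-0.47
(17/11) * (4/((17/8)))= 32/11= 2.91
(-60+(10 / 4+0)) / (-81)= 115 / 162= 0.71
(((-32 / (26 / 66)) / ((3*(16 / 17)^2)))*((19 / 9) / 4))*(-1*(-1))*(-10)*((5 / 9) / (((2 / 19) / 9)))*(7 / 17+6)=183956575 / 3744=49133.70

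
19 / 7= 2.71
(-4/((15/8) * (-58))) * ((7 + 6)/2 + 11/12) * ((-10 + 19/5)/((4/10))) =-5518/1305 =-4.23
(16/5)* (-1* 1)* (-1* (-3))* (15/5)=-144/5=-28.80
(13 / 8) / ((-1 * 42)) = -13 / 336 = -0.04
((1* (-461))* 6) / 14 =-1383 / 7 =-197.57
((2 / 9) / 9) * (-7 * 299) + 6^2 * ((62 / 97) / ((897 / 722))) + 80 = 110043490 / 2349243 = 46.84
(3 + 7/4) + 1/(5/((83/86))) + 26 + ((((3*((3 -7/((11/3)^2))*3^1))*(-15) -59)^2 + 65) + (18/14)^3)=669873073175113/4318802180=155106.22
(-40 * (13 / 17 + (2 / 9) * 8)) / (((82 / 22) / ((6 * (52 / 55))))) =-323648 / 2091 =-154.78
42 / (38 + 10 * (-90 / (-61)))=1281 / 1609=0.80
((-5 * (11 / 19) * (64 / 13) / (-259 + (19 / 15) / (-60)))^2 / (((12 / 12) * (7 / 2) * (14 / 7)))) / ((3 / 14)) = 6690816000000 / 3315501658034449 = 0.00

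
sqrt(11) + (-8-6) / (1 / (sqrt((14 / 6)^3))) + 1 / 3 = -98 *sqrt(21) / 9 + 1 / 3 + sqrt(11) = -46.25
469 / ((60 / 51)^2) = 135541 / 400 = 338.85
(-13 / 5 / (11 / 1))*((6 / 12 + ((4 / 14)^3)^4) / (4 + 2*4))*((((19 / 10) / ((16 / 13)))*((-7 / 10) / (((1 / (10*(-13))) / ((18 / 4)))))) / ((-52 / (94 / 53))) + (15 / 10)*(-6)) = 62176995162824841 / 206578443217484800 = 0.30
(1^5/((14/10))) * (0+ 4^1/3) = 20/21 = 0.95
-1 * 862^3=-640503928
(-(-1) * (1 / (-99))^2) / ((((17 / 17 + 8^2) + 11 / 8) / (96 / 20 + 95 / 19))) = 0.00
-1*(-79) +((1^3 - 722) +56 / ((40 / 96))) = -2538 / 5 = -507.60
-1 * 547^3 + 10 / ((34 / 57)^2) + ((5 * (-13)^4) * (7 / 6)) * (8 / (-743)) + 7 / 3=-70288343844921 / 429454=-163669086.43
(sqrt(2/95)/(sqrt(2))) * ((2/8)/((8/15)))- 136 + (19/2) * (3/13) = -3479/26 + 3 * sqrt(95)/608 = -133.76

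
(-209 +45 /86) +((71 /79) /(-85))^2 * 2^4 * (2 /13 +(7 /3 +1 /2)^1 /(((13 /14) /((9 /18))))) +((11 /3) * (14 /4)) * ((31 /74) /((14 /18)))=-2255768674977323 /11191461680100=-201.56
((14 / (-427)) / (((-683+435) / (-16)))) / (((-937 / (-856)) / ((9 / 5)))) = -30816 / 8859335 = -0.00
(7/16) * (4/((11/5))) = 35/44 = 0.80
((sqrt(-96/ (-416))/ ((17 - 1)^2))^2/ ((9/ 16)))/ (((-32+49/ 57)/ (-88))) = 209/ 11814400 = 0.00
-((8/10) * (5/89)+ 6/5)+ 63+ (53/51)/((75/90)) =476611/7565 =63.00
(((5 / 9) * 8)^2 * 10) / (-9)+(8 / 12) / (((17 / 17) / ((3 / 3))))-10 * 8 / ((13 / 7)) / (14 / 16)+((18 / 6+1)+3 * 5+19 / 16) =-7630801 / 151632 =-50.32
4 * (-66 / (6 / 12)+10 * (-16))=-1168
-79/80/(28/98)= -553/160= -3.46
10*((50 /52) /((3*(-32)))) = -125 /1248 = -0.10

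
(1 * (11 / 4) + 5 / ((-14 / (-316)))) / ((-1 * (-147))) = 0.79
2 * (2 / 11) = 4 / 11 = 0.36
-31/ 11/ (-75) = 31/ 825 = 0.04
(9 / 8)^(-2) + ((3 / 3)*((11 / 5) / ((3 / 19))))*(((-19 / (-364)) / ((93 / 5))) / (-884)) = 0.79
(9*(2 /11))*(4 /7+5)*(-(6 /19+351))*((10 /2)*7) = -23429250 /209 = -112101.67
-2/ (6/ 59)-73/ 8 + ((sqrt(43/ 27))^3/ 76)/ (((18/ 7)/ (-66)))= -691/ 24-3311 * sqrt(129)/ 55404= -29.47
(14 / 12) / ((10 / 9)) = 21 / 20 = 1.05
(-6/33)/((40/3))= -3/220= -0.01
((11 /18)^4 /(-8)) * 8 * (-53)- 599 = -62104651 /104976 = -591.61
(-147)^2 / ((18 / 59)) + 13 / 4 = 283331 / 4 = 70832.75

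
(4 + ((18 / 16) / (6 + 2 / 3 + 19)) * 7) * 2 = 379 / 44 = 8.61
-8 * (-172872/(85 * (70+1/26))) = 11985792/51595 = 232.31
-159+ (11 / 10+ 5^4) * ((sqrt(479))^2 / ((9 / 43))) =42981169 / 30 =1432705.63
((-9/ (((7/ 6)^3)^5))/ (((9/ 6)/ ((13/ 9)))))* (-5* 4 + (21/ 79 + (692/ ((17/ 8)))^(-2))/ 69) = 4431128159808382638528/ 258177109239279713399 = 17.16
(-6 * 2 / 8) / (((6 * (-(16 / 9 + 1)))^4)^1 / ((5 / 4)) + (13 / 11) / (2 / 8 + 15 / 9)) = -61479 / 2530025272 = -0.00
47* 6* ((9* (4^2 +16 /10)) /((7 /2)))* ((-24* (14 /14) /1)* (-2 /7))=21441024 /245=87514.38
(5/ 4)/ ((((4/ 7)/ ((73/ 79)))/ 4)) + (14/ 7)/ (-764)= 487847/ 60356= 8.08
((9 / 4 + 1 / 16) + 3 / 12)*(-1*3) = -123 / 16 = -7.69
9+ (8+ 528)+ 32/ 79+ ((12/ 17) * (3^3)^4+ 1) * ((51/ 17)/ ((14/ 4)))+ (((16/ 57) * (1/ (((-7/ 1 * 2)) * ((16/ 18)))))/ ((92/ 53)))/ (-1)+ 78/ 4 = 5293215395635/ 16432948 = 322109.91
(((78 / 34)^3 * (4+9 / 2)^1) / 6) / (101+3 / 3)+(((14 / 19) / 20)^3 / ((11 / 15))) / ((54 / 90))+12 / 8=12364481587 / 7413618740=1.67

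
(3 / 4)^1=3 / 4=0.75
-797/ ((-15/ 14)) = 11158/ 15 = 743.87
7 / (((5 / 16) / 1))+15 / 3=137 / 5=27.40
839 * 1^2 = 839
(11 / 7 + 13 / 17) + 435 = 52043 / 119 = 437.34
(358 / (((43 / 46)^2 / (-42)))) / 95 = -31816176 / 175655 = -181.13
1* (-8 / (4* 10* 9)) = -1 / 45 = -0.02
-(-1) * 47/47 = 1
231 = 231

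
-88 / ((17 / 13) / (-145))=9757.65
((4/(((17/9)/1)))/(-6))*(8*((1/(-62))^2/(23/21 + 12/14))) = -252/669817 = -0.00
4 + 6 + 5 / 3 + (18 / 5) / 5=929 / 75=12.39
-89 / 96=-0.93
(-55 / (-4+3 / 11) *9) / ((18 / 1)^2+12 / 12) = 1089 / 2665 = 0.41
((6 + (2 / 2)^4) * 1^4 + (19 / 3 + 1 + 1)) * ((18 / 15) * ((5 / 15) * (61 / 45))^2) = 342332 / 91125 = 3.76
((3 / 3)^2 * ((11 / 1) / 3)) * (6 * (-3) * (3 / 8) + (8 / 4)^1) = -209 / 12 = -17.42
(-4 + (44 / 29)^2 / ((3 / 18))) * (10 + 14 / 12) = 276442 / 2523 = 109.57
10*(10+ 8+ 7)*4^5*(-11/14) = -1408000/7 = -201142.86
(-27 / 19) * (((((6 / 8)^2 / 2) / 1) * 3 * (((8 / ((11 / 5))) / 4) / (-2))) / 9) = 405 / 6688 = 0.06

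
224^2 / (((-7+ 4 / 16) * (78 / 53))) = -5050.96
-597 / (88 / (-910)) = 271635 / 44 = 6173.52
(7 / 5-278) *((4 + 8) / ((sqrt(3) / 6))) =-11498.05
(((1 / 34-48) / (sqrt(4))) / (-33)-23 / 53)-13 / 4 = -175849 / 59466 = -2.96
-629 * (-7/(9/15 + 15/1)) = 282.24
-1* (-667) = 667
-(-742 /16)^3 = 51064811 /512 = 99735.96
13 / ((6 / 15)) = 65 / 2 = 32.50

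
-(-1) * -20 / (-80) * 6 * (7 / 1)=21 / 2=10.50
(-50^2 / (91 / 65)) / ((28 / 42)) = -18750 / 7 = -2678.57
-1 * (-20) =20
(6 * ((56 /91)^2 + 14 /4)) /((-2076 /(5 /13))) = -6555 /1520324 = -0.00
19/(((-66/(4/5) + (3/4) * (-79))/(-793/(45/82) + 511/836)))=54338741/280665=193.61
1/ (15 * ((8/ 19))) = 19/ 120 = 0.16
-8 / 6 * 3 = -4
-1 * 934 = -934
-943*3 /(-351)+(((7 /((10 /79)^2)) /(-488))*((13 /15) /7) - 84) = -2171104187 /28548000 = -76.05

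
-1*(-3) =3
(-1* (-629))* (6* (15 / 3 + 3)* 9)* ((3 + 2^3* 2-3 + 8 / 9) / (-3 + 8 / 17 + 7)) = 1026528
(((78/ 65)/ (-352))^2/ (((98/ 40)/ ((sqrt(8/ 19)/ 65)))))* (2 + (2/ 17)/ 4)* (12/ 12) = 621* sqrt(38)/ 39833393600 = 0.00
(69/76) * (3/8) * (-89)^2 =1639647/608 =2696.79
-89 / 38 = -2.34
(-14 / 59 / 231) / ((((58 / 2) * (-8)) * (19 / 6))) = 1 / 715198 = 0.00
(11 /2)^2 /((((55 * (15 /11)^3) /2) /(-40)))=-58564 /3375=-17.35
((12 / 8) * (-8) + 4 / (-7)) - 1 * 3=-109 / 7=-15.57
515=515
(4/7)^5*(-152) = -155648/16807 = -9.26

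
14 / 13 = 1.08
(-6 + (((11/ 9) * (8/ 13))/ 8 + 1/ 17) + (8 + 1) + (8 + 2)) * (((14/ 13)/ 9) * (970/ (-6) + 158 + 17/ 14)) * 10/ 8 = -13472915/ 2792556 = -4.82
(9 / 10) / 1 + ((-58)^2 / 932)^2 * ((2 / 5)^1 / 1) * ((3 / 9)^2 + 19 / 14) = 292475833 / 34202070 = 8.55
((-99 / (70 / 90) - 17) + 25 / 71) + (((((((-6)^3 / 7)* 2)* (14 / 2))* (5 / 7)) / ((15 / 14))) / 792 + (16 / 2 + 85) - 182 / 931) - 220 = -28200764 / 103873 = -271.49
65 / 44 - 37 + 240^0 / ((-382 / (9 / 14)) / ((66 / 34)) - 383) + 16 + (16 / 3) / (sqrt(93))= -175822021 / 9005348 + 16 * sqrt(93) / 279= -18.97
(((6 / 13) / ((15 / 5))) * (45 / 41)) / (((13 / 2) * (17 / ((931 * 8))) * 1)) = 1340640 / 117793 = 11.38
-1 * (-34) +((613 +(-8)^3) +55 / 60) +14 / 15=2737 / 20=136.85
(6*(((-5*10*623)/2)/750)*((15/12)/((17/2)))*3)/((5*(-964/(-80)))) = -3738/4097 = -0.91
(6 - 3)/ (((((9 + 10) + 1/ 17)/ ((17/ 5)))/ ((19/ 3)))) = 5491/ 1620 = 3.39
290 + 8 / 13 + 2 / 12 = 22681 / 78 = 290.78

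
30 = 30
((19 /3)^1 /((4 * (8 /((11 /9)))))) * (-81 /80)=-627 /2560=-0.24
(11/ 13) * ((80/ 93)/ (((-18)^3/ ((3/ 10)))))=-0.00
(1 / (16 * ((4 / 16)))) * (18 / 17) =9 / 34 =0.26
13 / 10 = 1.30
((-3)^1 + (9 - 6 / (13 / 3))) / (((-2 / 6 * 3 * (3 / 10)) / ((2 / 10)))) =-40 / 13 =-3.08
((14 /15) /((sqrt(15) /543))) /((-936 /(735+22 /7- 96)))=-162719 * sqrt(15) /7020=-89.77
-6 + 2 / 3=-16 / 3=-5.33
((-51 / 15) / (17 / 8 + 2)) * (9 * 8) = -3264 / 55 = -59.35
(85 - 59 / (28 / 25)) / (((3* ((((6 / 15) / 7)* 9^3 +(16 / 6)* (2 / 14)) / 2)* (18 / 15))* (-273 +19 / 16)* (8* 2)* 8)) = -22625 / 1842862656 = -0.00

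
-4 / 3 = -1.33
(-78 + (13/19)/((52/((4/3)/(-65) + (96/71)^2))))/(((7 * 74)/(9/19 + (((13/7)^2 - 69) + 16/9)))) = 3127252692971/328193448030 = 9.53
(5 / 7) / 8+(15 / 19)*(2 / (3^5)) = 8255 / 86184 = 0.10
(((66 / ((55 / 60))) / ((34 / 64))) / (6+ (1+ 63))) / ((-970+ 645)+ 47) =-576 / 82705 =-0.01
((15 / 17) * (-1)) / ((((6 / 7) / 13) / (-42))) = 9555 / 17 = 562.06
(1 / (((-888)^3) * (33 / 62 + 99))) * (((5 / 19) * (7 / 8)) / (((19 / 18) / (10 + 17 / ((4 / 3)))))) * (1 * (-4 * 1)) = 98735 / 346648345629696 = 0.00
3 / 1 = 3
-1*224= -224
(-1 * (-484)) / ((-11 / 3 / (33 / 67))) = -4356 / 67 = -65.01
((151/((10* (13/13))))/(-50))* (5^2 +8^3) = -81087/500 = -162.17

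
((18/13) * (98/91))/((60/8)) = 0.20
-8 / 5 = -1.60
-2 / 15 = -0.13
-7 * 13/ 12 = -91/ 12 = -7.58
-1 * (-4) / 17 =4 / 17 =0.24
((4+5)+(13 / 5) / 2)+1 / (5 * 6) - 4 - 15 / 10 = 29 / 6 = 4.83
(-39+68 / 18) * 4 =-1268 / 9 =-140.89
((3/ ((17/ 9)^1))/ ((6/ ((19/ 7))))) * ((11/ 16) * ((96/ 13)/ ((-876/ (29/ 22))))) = -4959/ 903448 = -0.01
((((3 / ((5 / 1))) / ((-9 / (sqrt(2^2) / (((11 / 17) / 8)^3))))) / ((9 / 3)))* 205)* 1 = -206267392 / 11979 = -17219.08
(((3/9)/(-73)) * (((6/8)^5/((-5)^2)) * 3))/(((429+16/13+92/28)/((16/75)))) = -2457/38398000000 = -0.00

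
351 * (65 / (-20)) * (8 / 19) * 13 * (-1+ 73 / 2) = -4211649 / 19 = -221665.74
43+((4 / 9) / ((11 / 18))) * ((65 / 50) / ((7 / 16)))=17387 / 385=45.16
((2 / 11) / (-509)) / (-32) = 1 / 89584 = 0.00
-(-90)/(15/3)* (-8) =-144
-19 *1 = -19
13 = 13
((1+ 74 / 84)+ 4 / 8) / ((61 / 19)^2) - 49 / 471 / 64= 180090097 / 785160768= 0.23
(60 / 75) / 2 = 0.40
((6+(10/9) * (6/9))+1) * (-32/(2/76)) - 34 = -255062/27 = -9446.74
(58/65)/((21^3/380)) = 4408/120393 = 0.04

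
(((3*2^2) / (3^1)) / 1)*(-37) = -148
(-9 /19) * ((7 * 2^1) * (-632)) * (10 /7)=113760 /19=5987.37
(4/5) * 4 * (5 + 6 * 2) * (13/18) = 1768/45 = 39.29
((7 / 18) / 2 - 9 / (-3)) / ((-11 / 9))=-2.61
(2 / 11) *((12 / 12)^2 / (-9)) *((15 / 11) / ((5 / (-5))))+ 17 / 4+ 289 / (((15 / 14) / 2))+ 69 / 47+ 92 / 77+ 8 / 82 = 17839759489 / 32643380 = 546.50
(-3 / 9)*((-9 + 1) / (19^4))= 8 / 390963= 0.00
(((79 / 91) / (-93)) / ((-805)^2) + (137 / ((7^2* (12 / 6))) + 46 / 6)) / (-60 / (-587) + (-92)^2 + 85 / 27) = 0.00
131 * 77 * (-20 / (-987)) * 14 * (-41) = -16542680 / 141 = -117323.97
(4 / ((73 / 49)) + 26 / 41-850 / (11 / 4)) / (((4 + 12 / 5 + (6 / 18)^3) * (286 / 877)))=-595936851885 / 4091242441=-145.66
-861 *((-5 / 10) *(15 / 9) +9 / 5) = -8323 / 10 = -832.30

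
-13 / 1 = -13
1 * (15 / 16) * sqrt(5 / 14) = 15 * sqrt(70) / 224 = 0.56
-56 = -56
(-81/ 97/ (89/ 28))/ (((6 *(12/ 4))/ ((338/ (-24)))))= 3549/ 17266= 0.21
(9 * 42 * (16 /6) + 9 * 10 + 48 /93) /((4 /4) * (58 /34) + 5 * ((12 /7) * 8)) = 4052426 /259253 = 15.63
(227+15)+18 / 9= 244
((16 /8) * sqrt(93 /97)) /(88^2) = sqrt(9021) /375584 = 0.00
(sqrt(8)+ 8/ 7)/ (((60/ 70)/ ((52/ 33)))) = 208/ 99+ 364 * sqrt(2)/ 99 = 7.30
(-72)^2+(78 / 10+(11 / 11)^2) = 25964 / 5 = 5192.80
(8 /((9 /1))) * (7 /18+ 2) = 172 /81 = 2.12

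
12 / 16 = 3 / 4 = 0.75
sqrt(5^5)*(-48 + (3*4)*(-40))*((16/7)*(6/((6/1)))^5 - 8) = 528000*sqrt(5)/7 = 168663.41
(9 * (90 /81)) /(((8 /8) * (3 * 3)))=1.11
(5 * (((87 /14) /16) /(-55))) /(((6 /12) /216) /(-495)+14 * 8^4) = -105705 /171674173426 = -0.00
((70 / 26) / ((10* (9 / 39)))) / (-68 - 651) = -7 / 4314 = -0.00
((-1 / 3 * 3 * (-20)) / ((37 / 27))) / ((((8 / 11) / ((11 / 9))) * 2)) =1815 / 148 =12.26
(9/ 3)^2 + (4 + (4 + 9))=26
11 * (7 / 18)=77 / 18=4.28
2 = 2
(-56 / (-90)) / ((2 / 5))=14 / 9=1.56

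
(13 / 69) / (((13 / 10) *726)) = 5 / 25047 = 0.00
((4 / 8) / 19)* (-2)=-1 / 19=-0.05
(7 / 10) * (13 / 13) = 7 / 10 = 0.70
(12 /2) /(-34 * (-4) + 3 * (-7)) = 6 /115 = 0.05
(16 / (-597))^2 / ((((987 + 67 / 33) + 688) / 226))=318208 / 3287397813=0.00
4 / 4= 1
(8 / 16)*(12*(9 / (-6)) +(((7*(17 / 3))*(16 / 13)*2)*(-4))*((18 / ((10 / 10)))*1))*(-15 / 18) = 76355 / 26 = 2936.73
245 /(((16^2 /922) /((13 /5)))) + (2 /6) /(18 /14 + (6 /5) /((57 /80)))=348000569 /151680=2294.31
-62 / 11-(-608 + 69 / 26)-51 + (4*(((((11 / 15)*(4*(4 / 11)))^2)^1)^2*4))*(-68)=-12448074173 / 14478750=-859.75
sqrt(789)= 28.09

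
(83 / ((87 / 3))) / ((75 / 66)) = 2.52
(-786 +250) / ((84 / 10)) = -1340 / 21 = -63.81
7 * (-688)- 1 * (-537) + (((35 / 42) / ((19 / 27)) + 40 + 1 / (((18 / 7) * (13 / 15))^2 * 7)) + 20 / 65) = -489835661 / 115596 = -4237.48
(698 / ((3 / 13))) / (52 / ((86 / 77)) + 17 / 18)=2341092 / 36767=63.67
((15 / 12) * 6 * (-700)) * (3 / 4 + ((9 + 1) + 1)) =-123375 / 2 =-61687.50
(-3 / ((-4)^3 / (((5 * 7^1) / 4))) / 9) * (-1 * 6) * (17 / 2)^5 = -49694995 / 4096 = -12132.57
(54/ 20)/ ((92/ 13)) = 351/ 920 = 0.38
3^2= 9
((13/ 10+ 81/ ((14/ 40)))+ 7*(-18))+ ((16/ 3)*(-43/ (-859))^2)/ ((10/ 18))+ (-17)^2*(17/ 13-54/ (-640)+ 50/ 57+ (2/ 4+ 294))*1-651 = 104376955941476809/ 1224764399040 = 85222.07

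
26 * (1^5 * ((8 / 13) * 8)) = 128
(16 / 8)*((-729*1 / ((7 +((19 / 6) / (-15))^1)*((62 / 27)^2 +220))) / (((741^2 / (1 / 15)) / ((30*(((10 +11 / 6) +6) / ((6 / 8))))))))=-31591215 / 382605985736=-0.00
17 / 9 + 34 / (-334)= 2686 / 1503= 1.79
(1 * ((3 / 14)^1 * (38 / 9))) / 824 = 19 / 17304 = 0.00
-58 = -58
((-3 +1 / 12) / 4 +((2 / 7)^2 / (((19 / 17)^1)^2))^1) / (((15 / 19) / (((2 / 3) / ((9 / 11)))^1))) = -6199897 / 9049320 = -0.69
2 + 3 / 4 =11 / 4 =2.75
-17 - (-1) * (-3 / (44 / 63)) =-937 / 44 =-21.30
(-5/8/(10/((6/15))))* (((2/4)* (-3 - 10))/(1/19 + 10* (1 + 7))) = 19/9360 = 0.00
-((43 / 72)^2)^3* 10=-31606815245 / 69657034752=-0.45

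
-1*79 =-79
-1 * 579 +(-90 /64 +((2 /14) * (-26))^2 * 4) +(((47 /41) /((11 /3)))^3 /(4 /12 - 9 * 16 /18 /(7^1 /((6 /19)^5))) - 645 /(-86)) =-1276614018776056249579 /2466267904166535392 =-517.63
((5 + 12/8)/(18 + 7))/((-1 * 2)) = -13/100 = -0.13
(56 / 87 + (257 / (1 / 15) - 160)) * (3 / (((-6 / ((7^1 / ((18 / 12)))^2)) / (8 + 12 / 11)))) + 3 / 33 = -3150905017 / 8613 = -365831.30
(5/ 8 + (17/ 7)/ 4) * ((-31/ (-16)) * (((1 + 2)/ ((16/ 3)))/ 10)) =19251/ 143360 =0.13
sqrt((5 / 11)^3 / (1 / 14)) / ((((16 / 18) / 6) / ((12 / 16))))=405 * sqrt(770) / 1936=5.80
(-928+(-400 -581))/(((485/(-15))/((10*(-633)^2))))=22947459030/97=236571742.58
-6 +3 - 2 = -5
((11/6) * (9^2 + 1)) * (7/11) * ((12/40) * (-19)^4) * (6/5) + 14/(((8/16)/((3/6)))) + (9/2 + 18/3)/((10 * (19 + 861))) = 15798707729/3520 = 4488269.24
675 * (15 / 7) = 10125 / 7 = 1446.43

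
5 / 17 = 0.29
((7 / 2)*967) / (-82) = -41.27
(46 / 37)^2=2116 / 1369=1.55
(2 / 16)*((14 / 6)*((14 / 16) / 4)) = 49 / 768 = 0.06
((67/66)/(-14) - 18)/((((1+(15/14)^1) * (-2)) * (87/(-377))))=-18.90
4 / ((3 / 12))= 16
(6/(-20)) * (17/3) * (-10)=17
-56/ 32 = -7/ 4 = -1.75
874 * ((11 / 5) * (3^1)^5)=2336202 / 5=467240.40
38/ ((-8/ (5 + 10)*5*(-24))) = 19/ 32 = 0.59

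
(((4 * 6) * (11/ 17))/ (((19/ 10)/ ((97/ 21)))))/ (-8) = -4.72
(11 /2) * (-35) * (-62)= 11935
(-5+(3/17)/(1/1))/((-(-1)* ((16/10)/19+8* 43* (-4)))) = 3895/1111052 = 0.00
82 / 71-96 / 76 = -146 / 1349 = -0.11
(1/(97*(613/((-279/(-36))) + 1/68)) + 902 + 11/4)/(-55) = -58542396413/3558807780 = -16.45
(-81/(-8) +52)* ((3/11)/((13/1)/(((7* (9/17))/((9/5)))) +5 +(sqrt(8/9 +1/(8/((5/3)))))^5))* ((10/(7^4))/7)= 92730927513600/102782230706791391 - 1292111676000* sqrt(158)/161514933967815043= 0.00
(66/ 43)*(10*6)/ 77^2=360/ 23177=0.02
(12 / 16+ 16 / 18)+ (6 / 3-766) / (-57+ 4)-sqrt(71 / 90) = 30631 / 1908-sqrt(710) / 30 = 15.17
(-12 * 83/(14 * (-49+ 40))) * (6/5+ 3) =166/5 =33.20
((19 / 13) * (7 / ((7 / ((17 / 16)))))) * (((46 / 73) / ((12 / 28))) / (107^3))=52003 / 27901579368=0.00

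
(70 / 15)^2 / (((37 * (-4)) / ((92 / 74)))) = -2254 / 12321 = -0.18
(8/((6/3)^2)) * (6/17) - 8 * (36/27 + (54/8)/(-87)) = -9.34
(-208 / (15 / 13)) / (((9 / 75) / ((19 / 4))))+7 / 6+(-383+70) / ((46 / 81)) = -1590907 / 207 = -7685.54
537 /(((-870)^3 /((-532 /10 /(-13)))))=-23807 /7133782500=-0.00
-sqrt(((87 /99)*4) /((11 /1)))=-0.57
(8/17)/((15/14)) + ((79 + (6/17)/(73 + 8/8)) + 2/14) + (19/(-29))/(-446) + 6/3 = 69694859257/854226030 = 81.59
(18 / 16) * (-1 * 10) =-45 / 4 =-11.25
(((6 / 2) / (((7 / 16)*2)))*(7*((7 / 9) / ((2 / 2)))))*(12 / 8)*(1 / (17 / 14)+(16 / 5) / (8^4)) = 125559 / 5440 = 23.08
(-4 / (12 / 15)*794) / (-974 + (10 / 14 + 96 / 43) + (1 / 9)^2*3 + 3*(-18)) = 16132095 / 4165153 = 3.87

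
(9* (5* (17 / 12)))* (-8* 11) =-5610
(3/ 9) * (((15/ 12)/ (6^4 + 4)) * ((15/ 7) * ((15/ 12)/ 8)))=5/ 46592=0.00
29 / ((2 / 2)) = 29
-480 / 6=-80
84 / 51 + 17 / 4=5.90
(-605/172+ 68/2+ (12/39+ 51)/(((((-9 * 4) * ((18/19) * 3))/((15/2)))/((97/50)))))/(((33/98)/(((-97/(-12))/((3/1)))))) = 798390293981/4303316160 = 185.53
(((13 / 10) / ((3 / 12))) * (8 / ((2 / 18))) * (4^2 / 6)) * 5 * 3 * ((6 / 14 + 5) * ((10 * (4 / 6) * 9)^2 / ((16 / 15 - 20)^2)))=28810080000 / 35287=816450.25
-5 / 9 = -0.56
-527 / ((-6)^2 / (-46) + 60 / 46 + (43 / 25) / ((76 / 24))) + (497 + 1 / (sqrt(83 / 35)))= 2.77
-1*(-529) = 529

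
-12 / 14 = -0.86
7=7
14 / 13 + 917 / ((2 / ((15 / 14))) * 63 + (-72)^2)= 430717 / 344604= 1.25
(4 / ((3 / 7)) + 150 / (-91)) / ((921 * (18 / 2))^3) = 2098 / 155478043148337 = 0.00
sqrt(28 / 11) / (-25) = -2 * sqrt(77) / 275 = -0.06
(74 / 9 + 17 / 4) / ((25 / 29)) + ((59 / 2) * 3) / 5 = 28951 / 900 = 32.17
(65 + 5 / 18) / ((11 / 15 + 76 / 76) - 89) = -5875 / 7854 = -0.75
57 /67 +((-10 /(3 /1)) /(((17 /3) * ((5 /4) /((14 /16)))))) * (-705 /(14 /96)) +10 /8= 9078691 /4556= 1992.69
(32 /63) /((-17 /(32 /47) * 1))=-0.02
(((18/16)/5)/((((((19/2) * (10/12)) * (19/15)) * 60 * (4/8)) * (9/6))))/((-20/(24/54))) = -1/90250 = -0.00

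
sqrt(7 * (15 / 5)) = sqrt(21) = 4.58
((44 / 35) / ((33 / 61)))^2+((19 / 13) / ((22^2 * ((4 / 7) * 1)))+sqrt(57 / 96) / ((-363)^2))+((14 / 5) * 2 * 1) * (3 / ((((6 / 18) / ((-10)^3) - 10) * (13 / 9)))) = sqrt(38) / 1054152+35315731218373 / 8324593477200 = 4.24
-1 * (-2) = 2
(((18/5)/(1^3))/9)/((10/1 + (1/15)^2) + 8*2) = 90/5851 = 0.02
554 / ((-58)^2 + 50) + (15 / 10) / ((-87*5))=78623 / 495030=0.16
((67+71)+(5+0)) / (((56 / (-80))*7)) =-1430 / 49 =-29.18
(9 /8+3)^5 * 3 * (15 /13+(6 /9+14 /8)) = 21798413901 /1703936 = 12792.98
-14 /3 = -4.67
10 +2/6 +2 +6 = 18.33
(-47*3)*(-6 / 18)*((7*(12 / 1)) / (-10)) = -394.80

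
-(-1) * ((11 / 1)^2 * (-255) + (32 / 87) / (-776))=-260385349 / 8439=-30855.00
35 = 35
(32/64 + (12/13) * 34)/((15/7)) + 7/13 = 6013/390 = 15.42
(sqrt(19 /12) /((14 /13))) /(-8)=-13 * sqrt(57) /672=-0.15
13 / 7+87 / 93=606 / 217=2.79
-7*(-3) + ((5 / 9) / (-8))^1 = 1507 / 72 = 20.93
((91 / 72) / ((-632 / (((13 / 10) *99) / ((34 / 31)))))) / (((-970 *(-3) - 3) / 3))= -403403 / 1665749760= -0.00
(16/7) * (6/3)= 32/7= 4.57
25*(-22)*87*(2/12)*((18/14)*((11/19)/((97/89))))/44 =-6387975/51604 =-123.79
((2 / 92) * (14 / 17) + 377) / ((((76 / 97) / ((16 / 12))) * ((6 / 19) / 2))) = 4766386 / 1173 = 4063.42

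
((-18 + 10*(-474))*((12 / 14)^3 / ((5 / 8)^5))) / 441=-3741843456 / 52521875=-71.24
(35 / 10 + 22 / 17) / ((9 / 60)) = 1630 / 51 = 31.96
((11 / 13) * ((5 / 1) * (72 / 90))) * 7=308 / 13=23.69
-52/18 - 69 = -647/9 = -71.89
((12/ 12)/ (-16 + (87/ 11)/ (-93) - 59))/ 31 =-11/ 25604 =-0.00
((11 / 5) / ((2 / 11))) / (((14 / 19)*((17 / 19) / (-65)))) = -567853 / 476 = -1192.97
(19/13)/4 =19/52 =0.37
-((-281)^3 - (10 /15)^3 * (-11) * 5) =599076667 /27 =22188024.70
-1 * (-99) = 99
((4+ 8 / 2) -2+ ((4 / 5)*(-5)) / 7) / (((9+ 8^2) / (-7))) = -38 / 73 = -0.52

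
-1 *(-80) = 80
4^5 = 1024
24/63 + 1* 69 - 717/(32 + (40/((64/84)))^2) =16189693/234213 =69.12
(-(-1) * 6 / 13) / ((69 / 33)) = 66 / 299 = 0.22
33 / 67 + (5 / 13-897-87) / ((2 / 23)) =-19703909 / 1742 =-11311.08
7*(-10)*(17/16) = -595/8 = -74.38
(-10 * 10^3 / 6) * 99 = -165000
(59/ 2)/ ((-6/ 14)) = -68.83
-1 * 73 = -73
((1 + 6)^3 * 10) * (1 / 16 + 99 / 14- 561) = -15198085 / 8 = -1899760.62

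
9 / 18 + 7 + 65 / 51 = 895 / 102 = 8.77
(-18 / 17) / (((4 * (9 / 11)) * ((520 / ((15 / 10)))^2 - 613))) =-99 / 36586822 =-0.00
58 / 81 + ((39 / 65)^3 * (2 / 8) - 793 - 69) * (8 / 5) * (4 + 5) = -628322384 / 50625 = -12411.31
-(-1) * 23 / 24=23 / 24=0.96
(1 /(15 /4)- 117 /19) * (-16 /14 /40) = 1679 /9975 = 0.17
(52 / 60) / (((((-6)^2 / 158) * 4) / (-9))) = -8.56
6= 6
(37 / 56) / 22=37 / 1232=0.03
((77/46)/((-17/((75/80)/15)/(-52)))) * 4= 1001/782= 1.28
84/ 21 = 4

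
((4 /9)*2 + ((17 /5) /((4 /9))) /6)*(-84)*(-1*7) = 38171 /30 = 1272.37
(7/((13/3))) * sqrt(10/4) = 21 * sqrt(10)/26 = 2.55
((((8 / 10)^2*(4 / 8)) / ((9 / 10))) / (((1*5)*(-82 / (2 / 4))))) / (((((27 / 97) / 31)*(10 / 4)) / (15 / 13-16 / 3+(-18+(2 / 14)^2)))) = 1018675376 / 2379911625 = 0.43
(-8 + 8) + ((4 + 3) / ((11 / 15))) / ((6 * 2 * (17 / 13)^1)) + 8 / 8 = 1203 / 748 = 1.61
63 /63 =1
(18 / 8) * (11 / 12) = 33 / 16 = 2.06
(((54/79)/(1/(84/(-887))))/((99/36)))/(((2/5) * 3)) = -15120/770803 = -0.02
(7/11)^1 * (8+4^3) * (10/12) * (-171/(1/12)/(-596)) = 215460/1639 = 131.46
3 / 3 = 1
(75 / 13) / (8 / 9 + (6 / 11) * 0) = 675 / 104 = 6.49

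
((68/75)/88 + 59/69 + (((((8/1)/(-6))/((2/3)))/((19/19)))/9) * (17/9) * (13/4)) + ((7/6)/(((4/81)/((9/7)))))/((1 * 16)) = 91783423/65577600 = 1.40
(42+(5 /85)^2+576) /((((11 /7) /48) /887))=53229409296 /3179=16744073.39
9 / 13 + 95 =1244 / 13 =95.69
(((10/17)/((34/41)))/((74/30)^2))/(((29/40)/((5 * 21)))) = 193725000/11473589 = 16.88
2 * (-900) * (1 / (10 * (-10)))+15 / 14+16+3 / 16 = 3949 / 112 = 35.26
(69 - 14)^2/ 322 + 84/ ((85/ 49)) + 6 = 1746697/ 27370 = 63.82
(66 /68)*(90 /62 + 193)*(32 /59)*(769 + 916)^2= 9036639902400 /31093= 290632615.14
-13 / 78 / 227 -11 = -14983 / 1362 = -11.00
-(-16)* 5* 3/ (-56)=-30/ 7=-4.29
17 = 17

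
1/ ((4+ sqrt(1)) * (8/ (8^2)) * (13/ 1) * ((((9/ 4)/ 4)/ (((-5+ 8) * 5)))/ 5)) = 640/ 39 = 16.41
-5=-5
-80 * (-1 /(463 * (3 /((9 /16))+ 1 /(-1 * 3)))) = 16 /463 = 0.03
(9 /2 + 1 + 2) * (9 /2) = 135 /4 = 33.75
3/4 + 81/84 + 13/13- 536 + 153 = -2662/7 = -380.29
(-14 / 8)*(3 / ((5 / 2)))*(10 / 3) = -7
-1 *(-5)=5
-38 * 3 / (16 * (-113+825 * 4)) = -57 / 25496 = -0.00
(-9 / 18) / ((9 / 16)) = -8 / 9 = -0.89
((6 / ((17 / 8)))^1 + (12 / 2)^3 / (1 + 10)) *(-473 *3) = -541800 / 17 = -31870.59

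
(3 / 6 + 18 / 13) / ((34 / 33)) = 1617 / 884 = 1.83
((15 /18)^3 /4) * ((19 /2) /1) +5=11015 /1728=6.37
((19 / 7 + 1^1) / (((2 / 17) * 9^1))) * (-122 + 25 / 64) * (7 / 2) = -1720043 / 1152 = -1493.09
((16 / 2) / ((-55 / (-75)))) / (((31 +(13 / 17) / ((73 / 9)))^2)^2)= 0.00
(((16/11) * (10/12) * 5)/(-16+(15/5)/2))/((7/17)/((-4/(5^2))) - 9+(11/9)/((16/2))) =163200/4459301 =0.04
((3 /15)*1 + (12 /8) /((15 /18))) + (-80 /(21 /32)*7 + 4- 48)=-2686 /3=-895.33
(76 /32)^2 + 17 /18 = 3793 /576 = 6.59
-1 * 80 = -80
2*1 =2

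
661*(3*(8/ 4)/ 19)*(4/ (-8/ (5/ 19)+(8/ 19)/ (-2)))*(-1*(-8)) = -158640/ 727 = -218.21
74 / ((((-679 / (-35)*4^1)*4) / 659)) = 121915 / 776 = 157.11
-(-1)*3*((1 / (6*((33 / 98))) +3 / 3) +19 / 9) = 119 / 11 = 10.82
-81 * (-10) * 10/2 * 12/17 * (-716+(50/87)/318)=-53483776200/26129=-2046912.48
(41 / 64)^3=0.26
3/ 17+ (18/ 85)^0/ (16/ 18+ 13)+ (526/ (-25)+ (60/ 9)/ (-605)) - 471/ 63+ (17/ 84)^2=-51231072107/ 1814274000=-28.24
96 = 96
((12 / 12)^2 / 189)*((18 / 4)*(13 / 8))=13 / 336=0.04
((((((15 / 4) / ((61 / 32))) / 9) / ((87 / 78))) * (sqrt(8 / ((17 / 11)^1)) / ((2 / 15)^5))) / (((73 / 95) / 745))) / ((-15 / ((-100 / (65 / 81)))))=9674057812500 * sqrt(374) / 2195329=85220654.47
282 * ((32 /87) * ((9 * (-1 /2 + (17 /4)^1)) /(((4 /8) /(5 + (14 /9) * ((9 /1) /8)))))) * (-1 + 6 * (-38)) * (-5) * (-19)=-29815662600 /29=-1028126296.55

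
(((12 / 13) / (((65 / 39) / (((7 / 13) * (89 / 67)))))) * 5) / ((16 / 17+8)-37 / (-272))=2033472 / 9318829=0.22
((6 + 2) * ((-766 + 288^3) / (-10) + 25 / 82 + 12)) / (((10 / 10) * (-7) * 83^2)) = 3917465204 / 9885715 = 396.28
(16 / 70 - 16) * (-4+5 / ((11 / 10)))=-3312 / 385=-8.60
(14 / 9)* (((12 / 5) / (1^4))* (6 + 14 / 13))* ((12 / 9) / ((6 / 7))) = 72128 / 1755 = 41.10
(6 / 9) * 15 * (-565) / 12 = -2825 / 6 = -470.83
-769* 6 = -4614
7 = 7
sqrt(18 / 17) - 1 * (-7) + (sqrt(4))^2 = 3 * sqrt(34) / 17 + 11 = 12.03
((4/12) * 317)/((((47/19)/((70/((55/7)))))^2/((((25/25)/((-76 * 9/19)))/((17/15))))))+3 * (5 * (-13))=-9348383500/40895217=-228.59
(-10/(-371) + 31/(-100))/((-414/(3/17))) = 10501/87036600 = 0.00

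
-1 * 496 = -496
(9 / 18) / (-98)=-1 / 196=-0.01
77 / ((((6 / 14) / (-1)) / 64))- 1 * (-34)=-34394 / 3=-11464.67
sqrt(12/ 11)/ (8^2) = sqrt(33)/ 352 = 0.02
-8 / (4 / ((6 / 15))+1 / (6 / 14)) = -24 / 37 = -0.65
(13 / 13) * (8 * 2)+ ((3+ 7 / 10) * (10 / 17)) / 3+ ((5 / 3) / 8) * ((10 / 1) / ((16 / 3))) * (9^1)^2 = 157867 / 3264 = 48.37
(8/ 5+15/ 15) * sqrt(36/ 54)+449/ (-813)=-449/ 813+13 * sqrt(6)/ 15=1.57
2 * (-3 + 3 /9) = -16 /3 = -5.33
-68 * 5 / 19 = -340 / 19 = -17.89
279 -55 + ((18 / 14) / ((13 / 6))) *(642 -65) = 51542 / 91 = 566.40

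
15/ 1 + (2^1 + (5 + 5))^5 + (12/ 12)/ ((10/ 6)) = 1244238/ 5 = 248847.60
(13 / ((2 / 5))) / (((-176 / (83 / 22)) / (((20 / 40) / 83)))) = -65 / 15488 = -0.00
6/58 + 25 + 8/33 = 24256/957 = 25.35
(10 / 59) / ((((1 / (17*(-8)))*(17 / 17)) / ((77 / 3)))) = -104720 / 177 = -591.64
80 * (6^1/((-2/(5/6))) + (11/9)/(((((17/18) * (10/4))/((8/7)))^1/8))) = 21256/119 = 178.62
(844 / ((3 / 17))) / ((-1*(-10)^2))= -47.83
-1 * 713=-713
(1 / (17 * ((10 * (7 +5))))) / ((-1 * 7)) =-1 / 14280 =-0.00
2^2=4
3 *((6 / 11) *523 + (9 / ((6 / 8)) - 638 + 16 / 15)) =-56044 / 55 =-1018.98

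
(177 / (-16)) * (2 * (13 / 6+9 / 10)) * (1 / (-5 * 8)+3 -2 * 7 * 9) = 6677797 / 800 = 8347.25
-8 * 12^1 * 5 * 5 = -2400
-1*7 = -7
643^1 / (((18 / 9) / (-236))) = -75874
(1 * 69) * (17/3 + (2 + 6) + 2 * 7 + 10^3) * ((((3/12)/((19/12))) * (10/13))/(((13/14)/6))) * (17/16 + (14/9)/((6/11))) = 220881535/1014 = 217831.89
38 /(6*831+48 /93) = 589 /77291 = 0.01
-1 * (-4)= 4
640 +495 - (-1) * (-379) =756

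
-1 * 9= -9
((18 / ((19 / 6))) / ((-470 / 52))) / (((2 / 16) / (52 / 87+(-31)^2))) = -626438592 / 129485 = -4837.92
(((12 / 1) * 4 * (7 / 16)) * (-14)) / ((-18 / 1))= 49 / 3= 16.33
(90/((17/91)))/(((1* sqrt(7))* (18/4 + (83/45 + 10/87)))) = 3053700* sqrt(7)/286603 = 28.19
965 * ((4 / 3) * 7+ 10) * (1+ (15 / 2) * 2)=895520 / 3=298506.67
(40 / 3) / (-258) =-20 / 387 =-0.05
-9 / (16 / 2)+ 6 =39 / 8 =4.88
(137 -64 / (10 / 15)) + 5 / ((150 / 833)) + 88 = 4703 / 30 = 156.77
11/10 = 1.10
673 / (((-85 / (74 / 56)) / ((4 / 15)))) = -24901 / 8925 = -2.79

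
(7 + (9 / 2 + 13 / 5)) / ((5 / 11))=1551 / 50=31.02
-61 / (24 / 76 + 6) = -1159 / 120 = -9.66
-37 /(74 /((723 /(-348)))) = 241 /232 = 1.04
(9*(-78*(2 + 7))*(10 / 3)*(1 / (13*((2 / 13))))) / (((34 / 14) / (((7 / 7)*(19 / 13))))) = -107730 / 17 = -6337.06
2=2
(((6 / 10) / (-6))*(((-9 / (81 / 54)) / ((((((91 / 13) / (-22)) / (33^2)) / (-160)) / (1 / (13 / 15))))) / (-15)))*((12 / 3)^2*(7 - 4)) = -1213169.93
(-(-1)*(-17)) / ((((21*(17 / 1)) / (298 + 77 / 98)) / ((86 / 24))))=-179869 / 3528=-50.98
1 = 1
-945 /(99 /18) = -1890 /11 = -171.82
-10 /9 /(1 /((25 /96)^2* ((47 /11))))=-146875 /456192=-0.32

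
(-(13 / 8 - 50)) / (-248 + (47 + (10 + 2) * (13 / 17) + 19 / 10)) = -32895 / 129148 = -0.25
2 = 2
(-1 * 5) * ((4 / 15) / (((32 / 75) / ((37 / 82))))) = -925 / 656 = -1.41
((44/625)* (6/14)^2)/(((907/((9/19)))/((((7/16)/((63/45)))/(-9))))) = -99/422208500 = -0.00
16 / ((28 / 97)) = 388 / 7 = 55.43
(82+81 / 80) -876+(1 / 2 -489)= -102519 / 80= -1281.49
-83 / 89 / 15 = -83 / 1335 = -0.06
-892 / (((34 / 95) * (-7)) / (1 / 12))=21185 / 714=29.67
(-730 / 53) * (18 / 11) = -13140 / 583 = -22.54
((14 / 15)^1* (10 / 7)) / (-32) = -1 / 24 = -0.04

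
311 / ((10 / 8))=1244 / 5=248.80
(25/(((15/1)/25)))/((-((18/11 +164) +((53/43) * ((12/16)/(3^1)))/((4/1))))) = -946000/3762357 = -0.25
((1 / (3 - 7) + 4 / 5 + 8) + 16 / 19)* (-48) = -42828 / 95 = -450.82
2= 2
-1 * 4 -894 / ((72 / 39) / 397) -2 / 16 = -1538011 / 8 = -192251.38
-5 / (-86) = 5 / 86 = 0.06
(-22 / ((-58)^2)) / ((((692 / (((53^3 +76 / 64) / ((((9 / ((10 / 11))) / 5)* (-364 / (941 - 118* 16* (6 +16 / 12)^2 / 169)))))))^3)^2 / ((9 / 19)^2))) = -9984737294003945761307609489217715109632746241381131384589955361572265625 / 6201702991595809665131303360117031768389814311439723117057933312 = -1609999270.77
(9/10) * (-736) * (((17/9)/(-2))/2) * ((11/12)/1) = 4301/15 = 286.73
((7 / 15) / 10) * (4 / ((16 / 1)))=7 / 600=0.01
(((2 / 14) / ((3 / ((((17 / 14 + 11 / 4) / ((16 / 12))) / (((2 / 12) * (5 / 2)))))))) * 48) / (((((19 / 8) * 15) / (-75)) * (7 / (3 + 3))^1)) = -191808 / 6517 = -29.43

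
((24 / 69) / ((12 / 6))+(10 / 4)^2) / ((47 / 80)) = 11820 / 1081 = 10.93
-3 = -3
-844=-844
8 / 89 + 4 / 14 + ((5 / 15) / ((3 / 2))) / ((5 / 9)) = 2416 / 3115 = 0.78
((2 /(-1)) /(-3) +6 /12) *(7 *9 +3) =77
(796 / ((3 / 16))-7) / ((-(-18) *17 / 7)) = 89005 / 918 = 96.96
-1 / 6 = -0.17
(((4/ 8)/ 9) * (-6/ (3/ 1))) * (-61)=61/ 9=6.78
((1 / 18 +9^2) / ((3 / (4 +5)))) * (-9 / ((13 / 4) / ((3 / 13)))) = -26262 / 169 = -155.40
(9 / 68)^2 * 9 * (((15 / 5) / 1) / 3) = 0.16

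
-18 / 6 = -3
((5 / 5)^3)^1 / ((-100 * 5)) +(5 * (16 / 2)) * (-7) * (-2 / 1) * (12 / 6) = 559999 / 500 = 1120.00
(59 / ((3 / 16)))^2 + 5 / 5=891145 / 9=99016.11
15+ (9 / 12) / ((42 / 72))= 114 / 7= 16.29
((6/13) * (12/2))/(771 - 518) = 36/3289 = 0.01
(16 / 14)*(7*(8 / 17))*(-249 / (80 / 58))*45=-30583.06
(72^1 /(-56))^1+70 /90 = -32 /63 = -0.51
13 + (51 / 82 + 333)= 28423 / 82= 346.62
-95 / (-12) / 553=95 / 6636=0.01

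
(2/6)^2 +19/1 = 172/9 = 19.11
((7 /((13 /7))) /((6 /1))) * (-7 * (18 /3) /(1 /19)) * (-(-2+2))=0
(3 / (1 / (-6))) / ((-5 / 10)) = 36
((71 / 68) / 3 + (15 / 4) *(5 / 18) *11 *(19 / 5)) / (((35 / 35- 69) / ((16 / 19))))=-5969 / 10982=-0.54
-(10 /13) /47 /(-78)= 5 /23829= 0.00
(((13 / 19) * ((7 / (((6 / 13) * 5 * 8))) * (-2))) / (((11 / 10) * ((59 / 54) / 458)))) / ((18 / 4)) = -541814 / 12331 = -43.94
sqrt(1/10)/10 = sqrt(10)/100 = 0.03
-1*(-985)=985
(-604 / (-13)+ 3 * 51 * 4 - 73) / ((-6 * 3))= -2537 / 78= -32.53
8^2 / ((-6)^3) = -8 / 27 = -0.30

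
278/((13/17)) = 4726/13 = 363.54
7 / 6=1.17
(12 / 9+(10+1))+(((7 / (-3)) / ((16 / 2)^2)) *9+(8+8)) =5377 / 192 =28.01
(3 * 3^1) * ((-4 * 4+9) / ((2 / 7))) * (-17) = 7497 / 2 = 3748.50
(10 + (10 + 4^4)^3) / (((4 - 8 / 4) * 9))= 1045617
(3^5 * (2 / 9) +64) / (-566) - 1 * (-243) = 68710 / 283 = 242.79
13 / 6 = 2.17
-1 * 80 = -80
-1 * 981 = -981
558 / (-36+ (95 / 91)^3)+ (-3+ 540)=13687131579 / 26271181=520.99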